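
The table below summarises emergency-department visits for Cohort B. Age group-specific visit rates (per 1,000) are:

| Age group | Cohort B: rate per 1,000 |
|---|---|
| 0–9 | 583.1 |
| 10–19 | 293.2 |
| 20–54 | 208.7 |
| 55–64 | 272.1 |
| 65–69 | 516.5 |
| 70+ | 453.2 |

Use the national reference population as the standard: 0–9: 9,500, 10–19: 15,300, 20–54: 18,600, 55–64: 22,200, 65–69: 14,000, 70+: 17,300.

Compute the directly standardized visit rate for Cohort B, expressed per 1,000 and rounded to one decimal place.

361.4

Standard total = 96,900; weights = 0.0980, 0.1579, 0.1920, 0.2291, 0.1445, 0.1785.
Standardized rate: 0.0980×583.1 + 0.1579×293.2 + 0.1920×208.7 + 0.2291×272.1 + 0.1445×516.5 + 0.1785×453.2 = 361.3954 per 1,000.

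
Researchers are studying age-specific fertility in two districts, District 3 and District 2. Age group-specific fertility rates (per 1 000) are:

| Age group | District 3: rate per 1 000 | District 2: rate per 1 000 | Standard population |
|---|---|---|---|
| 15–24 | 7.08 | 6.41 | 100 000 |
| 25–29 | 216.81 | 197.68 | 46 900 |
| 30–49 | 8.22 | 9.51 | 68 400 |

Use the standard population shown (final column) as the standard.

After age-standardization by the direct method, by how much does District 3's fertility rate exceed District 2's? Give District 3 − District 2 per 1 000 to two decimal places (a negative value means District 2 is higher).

Standard total = 215 300; weights = 0.4645, 0.2178, 0.3177.
District 3: 0.4645×7.08 + 0.2178×216.81 + 0.3177×8.22 = 53.1288 per 1 000.
District 2: 0.4645×6.41 + 0.2178×197.68 + 0.3177×9.51 = 49.0603 per 1 000.
Difference = 53.1288 − 49.0603 = 4.0686.

4.07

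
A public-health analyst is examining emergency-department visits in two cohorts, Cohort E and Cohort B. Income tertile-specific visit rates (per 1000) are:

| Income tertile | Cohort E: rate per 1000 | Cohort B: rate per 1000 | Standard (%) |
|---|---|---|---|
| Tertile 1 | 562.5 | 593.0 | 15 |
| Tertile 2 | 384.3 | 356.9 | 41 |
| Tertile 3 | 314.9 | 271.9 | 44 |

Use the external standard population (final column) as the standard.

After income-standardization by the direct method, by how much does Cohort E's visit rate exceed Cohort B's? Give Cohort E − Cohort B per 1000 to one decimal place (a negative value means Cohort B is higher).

Standard weights: 0.15, 0.41, 0.44.
Cohort E: 0.1500×562.5 + 0.4100×384.3 + 0.4400×314.9 = 380.4940 per 1000.
Cohort B: 0.1500×593.0 + 0.4100×356.9 + 0.4400×271.9 = 354.9150 per 1000.
Difference = 380.4940 − 354.9150 = 25.5790.

25.6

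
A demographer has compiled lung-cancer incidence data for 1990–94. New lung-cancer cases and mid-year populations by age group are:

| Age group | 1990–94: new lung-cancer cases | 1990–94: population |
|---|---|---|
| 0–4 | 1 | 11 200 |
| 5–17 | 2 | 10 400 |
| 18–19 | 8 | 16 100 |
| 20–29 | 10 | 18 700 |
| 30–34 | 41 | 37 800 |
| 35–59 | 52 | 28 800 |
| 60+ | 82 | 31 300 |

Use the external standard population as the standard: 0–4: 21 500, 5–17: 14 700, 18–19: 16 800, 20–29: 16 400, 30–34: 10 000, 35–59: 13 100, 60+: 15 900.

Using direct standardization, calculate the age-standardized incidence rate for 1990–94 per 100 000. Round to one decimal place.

90.4

Age-specific rates per 100 000 for 1990–94: 8.93, 19.23, 49.69, 53.48, 108.47, 180.56, 261.98.
Standard total = 108 400; weights = 0.1983, 0.1356, 0.1550, 0.1513, 0.0923, 0.1208, 0.1467.
Standardized rate: 0.1983×8.93 + 0.1356×19.23 + 0.1550×49.69 + 0.1513×53.48 + 0.0923×108.47 + 0.1208×180.56 + 0.1467×261.98 = 90.4232 per 100 000.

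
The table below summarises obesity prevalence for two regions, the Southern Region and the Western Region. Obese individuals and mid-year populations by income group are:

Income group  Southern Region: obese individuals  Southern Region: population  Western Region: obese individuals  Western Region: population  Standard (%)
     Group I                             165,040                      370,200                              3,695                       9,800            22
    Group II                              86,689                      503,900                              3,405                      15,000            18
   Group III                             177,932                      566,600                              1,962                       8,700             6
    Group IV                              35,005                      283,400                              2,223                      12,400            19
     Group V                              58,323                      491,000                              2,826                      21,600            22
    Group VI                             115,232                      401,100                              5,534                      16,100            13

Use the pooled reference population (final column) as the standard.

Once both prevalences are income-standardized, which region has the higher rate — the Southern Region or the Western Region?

Western Region

Income-specific rates per 1,000 for the Southern Region: 445.813, 172.036, 314.035, 123.518, 118.784, 287.290.
For the Western Region: 377.041, 227.000, 225.517, 179.274, 130.833, 343.727.
Standard weights: 0.22, 0.18, 0.06, 0.19, 0.22, 0.13.
The Southern Region: 0.2200×445.813 + 0.1800×172.036 + 0.0600×314.035 + 0.1900×123.518 + 0.2200×118.784 + 0.1300×287.290 = 234.8361 per 1,000.
The Western Region: 0.2200×377.041 + 0.1800×227.000 + 0.0600×225.517 + 0.1900×179.274 + 0.2200×130.833 + 0.1300×343.727 = 244.8699 per 1,000.
The crude rates (243.95 vs 234.99) would put the Southern Region higher, but that reflects its income composition; once standardized to a common income structure, the Western Region has the higher underlying rate.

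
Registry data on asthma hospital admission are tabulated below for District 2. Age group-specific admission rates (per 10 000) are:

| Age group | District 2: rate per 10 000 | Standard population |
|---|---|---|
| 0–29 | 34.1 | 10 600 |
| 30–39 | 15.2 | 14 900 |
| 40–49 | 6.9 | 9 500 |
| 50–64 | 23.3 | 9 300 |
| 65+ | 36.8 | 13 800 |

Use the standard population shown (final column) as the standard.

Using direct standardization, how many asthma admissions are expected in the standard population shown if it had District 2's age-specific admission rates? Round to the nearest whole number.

Expected asthma admissions = Σ (standard pop × age-specific rate ÷ 10 000)
= 10 600×34.1/10 000 + 14 900×15.2/10 000 + 9 500×6.9/10 000 + 9 300×23.3/10 000 + 13 800×36.8/10 000
= 36.15 + 22.65 + 6.55 + 21.67 + 50.78 = 137.80.

138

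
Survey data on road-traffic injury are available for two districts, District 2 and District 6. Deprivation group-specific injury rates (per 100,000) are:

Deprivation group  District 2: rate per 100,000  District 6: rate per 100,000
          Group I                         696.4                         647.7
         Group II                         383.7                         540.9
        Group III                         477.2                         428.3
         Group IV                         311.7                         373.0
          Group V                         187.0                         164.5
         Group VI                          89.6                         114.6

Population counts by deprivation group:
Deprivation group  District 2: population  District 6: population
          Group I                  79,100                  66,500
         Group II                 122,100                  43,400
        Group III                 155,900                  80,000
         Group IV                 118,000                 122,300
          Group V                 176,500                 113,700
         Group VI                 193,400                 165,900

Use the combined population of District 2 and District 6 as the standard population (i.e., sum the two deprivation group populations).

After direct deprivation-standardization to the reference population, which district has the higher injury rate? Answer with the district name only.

Combined standard total = 1,436,800; weights = 0.1013, 0.1152, 0.1642, 0.1672, 0.2020, 0.2501.
District 2: 0.1013×696.4 + 0.1152×383.7 + 0.1642×477.2 + 0.1672×311.7 + 0.2020×187.0 + 0.2501×89.6 = 305.4231 per 100,000.
District 6: 0.1013×647.7 + 0.1152×540.9 + 0.1642×428.3 + 0.1672×373.0 + 0.2020×164.5 + 0.2501×114.6 = 322.5262 per 100,000.
The crude rates (311.77 vs 311.16) would put District 2 higher, but that reflects its deprivation composition; once standardized to a common deprivation structure, District 6 has the higher underlying rate.

District 6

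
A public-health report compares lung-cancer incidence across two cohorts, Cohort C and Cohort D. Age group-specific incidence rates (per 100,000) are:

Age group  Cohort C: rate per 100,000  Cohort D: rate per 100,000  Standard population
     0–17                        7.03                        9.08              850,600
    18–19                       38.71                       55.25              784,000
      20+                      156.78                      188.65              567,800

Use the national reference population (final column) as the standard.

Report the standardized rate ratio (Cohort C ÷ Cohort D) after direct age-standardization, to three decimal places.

Standard total = 2,202,400; weights = 0.3862, 0.3560, 0.2578.
Cohort C: 0.3862×7.03 + 0.3560×38.71 + 0.2578×156.78 = 56.9143 per 100,000.
Cohort D: 0.3862×9.08 + 0.3560×55.25 + 0.2578×188.65 = 71.8103 per 100,000.
Ratio = 56.9143 ÷ 71.8103 = 0.79256.

0.793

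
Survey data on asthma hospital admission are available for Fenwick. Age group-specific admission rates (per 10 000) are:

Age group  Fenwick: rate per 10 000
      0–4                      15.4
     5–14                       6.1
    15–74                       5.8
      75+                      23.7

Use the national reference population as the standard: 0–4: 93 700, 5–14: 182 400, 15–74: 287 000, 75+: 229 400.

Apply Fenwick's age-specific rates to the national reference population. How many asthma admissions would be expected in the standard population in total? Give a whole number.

Expected asthma admissions = Σ (standard pop × age-specific rate ÷ 10 000)
= 93 700×15.4/10 000 + 182 400×6.1/10 000 + 287 000×5.8/10 000 + 229 400×23.7/10 000
= 144.30 + 111.26 + 166.46 + 543.68 = 965.70.

966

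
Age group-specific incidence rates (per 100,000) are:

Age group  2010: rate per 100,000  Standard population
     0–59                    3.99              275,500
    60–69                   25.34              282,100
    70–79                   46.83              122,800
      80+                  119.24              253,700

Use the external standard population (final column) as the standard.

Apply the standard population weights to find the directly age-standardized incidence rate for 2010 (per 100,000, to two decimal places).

47.37

Standard total = 934,100; weights = 0.2949, 0.3020, 0.1315, 0.2716.
Standardized rate: 0.2949×3.99 + 0.3020×25.34 + 0.1315×46.83 + 0.2716×119.24 = 47.3713 per 100,000.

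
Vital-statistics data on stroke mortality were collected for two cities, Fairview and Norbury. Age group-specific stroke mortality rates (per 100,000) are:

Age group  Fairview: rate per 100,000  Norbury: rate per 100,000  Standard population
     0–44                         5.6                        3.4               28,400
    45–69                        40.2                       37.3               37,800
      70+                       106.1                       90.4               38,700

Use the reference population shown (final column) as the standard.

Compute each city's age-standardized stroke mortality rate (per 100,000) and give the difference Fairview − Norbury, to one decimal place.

Standard total = 104,900; weights = 0.2707, 0.3603, 0.3689.
Fairview: 0.2707×5.6 + 0.3603×40.2 + 0.3689×106.1 = 55.1446 per 100,000.
Norbury: 0.2707×3.4 + 0.3603×37.3 + 0.3689×90.4 = 47.7119 per 100,000.
Difference = 55.1446 − 47.7119 = 7.4327.

7.4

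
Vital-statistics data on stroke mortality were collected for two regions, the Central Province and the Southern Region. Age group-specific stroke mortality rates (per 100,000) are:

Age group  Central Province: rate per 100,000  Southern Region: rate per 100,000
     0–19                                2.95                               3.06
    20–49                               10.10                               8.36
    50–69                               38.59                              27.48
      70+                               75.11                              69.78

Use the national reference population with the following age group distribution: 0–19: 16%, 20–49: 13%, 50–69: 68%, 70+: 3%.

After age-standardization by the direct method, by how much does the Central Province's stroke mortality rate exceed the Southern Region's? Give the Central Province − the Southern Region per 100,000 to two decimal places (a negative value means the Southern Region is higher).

Standard weights: 0.16, 0.13, 0.68, 0.03.
The Central Province: 0.1600×2.95 + 0.1300×10.10 + 0.6800×38.59 + 0.0300×75.11 = 30.2795 per 100,000.
The Southern Region: 0.1600×3.06 + 0.1300×8.36 + 0.6800×27.48 + 0.0300×69.78 = 22.3562 per 100,000.
Difference = 30.2795 − 22.3562 = 7.9233.

7.92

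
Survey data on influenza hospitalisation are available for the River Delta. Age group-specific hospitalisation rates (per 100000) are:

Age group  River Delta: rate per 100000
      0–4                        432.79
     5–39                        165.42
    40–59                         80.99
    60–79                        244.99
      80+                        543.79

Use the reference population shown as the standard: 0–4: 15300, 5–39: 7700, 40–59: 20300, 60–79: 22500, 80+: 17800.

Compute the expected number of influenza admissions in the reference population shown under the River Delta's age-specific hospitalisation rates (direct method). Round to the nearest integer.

247

Expected influenza admissions = Σ (standard pop × age-specific rate ÷ 100000)
= 15300×432.79/100000 + 7700×165.42/100000 + 20300×80.99/100000 + 22500×244.99/100000 + 17800×543.79/100000
= 66.22 + 12.74 + 16.44 + 55.12 + 96.79 = 247.31.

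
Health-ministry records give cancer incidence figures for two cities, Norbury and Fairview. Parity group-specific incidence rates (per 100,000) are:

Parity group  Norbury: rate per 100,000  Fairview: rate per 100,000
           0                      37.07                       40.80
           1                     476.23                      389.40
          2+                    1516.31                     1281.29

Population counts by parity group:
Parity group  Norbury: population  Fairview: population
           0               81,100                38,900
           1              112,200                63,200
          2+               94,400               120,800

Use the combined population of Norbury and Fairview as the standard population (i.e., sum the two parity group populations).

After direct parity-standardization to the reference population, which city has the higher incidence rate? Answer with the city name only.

Combined standard total = 510,600; weights = 0.2350, 0.3435, 0.4215.
Norbury: 0.2350×37.07 + 0.3435×476.23 + 0.4215×1516.31 = 811.3769 per 100,000.
Fairview: 0.2350×40.80 + 0.3435×389.40 + 0.4215×1281.29 = 683.3732 per 100,000.
The crude rates (693.71 vs 811.92) would put Fairview higher, but that reflects its parity composition; once standardized to a common parity structure, Norbury has the higher underlying rate.

Norbury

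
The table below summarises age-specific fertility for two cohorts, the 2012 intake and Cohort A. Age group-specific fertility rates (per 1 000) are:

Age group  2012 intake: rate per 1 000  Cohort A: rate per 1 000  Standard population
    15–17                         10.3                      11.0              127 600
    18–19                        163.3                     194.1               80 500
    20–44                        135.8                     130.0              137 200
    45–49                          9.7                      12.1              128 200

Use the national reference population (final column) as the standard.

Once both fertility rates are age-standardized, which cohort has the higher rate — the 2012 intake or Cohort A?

Standard total = 473 500; weights = 0.2695, 0.1700, 0.2898, 0.2707.
The 2012 intake: 0.2695×10.3 + 0.1700×163.3 + 0.2898×135.8 + 0.2707×9.7 = 72.5137 per 1 000.
Cohort A: 0.2695×11.0 + 0.1700×194.1 + 0.2898×130.0 + 0.2707×12.1 = 76.9079 per 1 000.

Cohort A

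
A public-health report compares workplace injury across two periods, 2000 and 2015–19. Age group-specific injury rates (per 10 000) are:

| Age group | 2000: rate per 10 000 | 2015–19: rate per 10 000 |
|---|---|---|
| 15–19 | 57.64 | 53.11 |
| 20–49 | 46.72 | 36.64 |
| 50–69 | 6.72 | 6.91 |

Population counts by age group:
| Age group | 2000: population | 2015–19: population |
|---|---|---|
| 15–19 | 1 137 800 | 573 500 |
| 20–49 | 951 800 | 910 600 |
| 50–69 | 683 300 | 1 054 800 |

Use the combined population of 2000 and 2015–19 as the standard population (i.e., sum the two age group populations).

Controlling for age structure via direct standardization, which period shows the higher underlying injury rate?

Combined standard total = 5 311 800; weights = 0.3222, 0.3506, 0.3272.
2000: 0.3222×57.64 + 0.3506×46.72 + 0.3272×6.72 = 37.1495 per 10 000.
2015–19: 0.3222×53.11 + 0.3506×36.64 + 0.3272×6.91 = 32.2180 per 10 000.

2000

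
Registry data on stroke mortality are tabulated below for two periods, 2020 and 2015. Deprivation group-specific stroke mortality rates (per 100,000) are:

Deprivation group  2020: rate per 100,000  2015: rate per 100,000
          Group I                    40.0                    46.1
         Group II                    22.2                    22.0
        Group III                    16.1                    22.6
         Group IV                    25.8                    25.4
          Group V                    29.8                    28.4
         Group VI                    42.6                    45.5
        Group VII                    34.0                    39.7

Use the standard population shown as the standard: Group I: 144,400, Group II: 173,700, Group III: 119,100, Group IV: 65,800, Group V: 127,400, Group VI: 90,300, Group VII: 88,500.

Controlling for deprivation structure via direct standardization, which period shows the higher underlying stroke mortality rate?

2015

Standard total = 809,200; weights = 0.1784, 0.2147, 0.1472, 0.0813, 0.1574, 0.1116, 0.1094.
2020: 0.1784×40.0 + 0.2147×22.2 + 0.1472×16.1 + 0.0813×25.8 + 0.1574×29.8 + 0.1116×42.6 + 0.1094×34.0 = 29.5348 per 100,000.
2015: 0.1784×46.1 + 0.2147×22.0 + 0.1472×22.6 + 0.0813×25.4 + 0.1574×28.4 + 0.1116×45.5 + 0.1094×39.7 = 32.2312 per 100,000.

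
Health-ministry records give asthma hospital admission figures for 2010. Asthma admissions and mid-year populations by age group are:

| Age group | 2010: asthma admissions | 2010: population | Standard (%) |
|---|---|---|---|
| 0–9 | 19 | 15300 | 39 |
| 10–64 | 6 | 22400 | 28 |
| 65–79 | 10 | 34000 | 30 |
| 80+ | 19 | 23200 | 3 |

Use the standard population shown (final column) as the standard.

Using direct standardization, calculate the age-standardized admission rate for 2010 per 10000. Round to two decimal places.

6.72

Age-specific rates per 10000 for 2010: 12.42, 2.68, 2.94, 8.19.
Standard weights: 0.39, 0.28, 0.30, 0.03.
Standardized rate: 0.3900×12.42 + 0.2800×2.68 + 0.3000×2.94 + 0.0300×8.19 = 6.7212 per 10000.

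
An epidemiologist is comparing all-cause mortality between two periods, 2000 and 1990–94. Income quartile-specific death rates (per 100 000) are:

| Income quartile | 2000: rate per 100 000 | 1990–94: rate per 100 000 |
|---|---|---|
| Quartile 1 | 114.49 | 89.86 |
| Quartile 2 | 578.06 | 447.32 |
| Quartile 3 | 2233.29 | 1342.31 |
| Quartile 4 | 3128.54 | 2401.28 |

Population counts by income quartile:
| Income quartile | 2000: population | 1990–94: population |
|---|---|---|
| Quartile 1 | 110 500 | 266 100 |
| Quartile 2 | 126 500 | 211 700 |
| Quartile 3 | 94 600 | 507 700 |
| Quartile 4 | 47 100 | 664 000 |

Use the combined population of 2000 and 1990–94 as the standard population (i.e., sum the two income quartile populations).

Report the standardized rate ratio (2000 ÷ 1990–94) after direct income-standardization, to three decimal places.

Combined standard total = 2 028 200; weights = 0.1857, 0.1667, 0.2970, 0.3506.
2000: 0.1857×114.49 + 0.1667×578.06 + 0.2970×2233.29 + 0.3506×3128.54 = 1877.7400 per 100 000.
1990–94: 0.1857×89.86 + 0.1667×447.32 + 0.2970×1342.31 + 0.3506×2401.28 = 1331.7959 per 100 000.
Ratio = 1877.7400 ÷ 1331.7959 = 1.40993.

1.410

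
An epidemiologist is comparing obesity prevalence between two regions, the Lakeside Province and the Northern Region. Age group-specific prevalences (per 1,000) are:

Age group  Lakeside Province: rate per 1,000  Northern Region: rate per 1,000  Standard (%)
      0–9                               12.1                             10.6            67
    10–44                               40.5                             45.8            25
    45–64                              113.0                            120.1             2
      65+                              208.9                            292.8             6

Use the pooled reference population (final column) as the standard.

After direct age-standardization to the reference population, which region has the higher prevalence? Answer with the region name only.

Standard weights: 0.67, 0.25, 0.02, 0.06.
The Lakeside Province: 0.6700×12.1 + 0.2500×40.5 + 0.0200×113.0 + 0.0600×208.9 = 33.0260 per 1,000.
The Northern Region: 0.6700×10.6 + 0.2500×45.8 + 0.0200×120.1 + 0.0600×292.8 = 38.5220 per 1,000.

Northern Region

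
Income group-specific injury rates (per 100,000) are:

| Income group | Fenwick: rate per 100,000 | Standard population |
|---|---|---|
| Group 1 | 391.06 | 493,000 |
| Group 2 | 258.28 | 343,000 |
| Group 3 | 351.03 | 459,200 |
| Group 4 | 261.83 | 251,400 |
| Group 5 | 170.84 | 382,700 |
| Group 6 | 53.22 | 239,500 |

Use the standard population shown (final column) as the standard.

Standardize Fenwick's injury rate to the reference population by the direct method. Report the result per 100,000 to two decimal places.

270.44

Standard total = 2,168,800; weights = 0.2273, 0.1582, 0.2117, 0.1159, 0.1765, 0.1104.
Standardized rate: 0.2273×391.06 + 0.1582×258.28 + 0.2117×351.03 + 0.1159×261.83 + 0.1765×170.84 + 0.1104×53.22 = 270.4382 per 100,000.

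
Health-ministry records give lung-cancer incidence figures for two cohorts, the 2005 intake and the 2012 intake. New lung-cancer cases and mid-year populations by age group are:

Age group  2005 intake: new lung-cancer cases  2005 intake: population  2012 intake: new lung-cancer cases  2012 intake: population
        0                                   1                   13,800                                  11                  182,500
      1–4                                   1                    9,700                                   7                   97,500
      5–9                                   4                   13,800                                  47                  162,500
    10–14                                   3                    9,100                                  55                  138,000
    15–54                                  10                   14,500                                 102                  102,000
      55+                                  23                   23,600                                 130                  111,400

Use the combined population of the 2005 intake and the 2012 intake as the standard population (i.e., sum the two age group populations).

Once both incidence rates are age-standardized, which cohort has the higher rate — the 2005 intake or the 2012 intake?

Age-specific rates per 100,000 for the 2005 intake: 7.25, 10.31, 28.99, 32.97, 68.97, 97.46.
For the 2012 intake: 6.03, 7.18, 28.92, 39.86, 100.00, 116.70.
Combined standard total = 878,400; weights = 0.2235, 0.1220, 0.2007, 0.1675, 0.1326, 0.1537.
The 2005 intake: 0.2235×7.25 + 0.1220×10.31 + 0.2007×28.99 + 0.1675×32.97 + 0.1326×68.97 + 0.1537×97.46 = 38.3407 per 100,000.
The 2012 intake: 0.2235×6.03 + 0.1220×7.18 + 0.2007×28.92 + 0.1675×39.86 + 0.1326×100.00 + 0.1537×116.70 = 45.9001 per 100,000.
The crude rates (49.70 vs 44.34) would put the 2005 intake higher, but that reflects its age composition; once standardized to a common age structure, the 2012 intake has the higher underlying rate.

2012 intake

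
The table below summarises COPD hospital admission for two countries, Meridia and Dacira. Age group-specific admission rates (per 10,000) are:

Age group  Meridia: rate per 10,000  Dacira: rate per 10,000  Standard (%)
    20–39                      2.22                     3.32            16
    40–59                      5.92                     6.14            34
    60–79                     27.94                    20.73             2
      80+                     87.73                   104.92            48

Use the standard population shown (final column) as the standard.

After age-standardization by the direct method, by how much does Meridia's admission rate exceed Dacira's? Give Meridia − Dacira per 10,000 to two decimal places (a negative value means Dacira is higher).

-8.36

Standard weights: 0.16, 0.34, 0.02, 0.48.
Meridia: 0.1600×2.22 + 0.3400×5.92 + 0.0200×27.94 + 0.4800×87.73 = 45.0372 per 10,000.
Dacira: 0.1600×3.32 + 0.3400×6.14 + 0.0200×20.73 + 0.4800×104.92 = 53.3950 per 10,000.
Difference = 45.0372 − 53.3950 = -8.3578.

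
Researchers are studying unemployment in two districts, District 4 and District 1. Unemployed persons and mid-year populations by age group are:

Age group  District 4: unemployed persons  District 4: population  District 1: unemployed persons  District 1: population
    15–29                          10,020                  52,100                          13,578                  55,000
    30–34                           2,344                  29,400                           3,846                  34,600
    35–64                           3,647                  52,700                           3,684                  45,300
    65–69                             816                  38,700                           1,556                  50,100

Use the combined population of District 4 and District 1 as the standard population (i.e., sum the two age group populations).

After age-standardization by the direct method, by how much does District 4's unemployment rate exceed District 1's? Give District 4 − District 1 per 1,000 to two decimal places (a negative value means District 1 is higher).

Age-specific rates per 1,000 for District 4: 192.322, 79.728, 69.203, 21.085.
For District 1: 246.873, 111.156, 81.325, 31.058.
Combined standard total = 357,900; weights = 0.2992, 0.1788, 0.2738, 0.2481.
District 4: 0.2992×192.322 + 0.1788×79.728 + 0.2738×69.203 + 0.2481×21.085 = 95.9894 per 1,000.
District 1: 0.2992×246.873 + 0.1788×111.156 + 0.2738×81.325 + 0.2481×31.058 = 123.7267 per 1,000.
Difference = 95.9894 − 123.7267 = -27.7374.

-27.74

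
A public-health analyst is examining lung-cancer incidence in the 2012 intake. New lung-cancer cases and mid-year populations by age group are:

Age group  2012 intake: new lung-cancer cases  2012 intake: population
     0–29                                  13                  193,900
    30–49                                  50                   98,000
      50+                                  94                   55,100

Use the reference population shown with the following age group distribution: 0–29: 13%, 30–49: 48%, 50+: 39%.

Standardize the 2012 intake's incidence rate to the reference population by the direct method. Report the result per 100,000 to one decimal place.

Age-specific rates per 100,000 for the 2012 intake: 6.70, 51.02, 170.60.
Standard weights: 0.13, 0.48, 0.39.
Standardized rate: 0.1300×6.70 + 0.4800×51.02 + 0.3900×170.60 = 91.8950 per 100,000.

91.9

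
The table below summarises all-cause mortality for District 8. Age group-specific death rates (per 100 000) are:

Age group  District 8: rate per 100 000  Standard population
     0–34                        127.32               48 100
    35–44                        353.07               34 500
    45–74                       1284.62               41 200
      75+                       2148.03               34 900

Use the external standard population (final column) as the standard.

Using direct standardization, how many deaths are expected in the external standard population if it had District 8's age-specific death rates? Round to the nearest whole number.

1462

Expected deaths = Σ (standard pop × age-specific rate ÷ 100 000)
= 48 100×127.32/100 000 + 34 500×353.07/100 000 + 41 200×1284.62/100 000 + 34 900×2148.03/100 000
= 61.24 + 121.81 + 529.26 + 749.66 = 1461.98.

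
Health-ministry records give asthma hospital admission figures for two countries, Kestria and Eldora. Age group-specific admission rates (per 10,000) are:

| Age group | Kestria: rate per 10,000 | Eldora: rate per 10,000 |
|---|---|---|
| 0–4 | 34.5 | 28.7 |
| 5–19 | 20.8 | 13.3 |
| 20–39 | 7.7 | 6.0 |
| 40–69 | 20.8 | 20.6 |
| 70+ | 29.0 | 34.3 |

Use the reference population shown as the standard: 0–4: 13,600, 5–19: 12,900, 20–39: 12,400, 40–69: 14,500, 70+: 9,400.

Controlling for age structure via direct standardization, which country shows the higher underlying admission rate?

Standard total = 62,800; weights = 0.2166, 0.2054, 0.1975, 0.2309, 0.1497.
Kestria: 0.2166×34.5 + 0.2054×20.8 + 0.1975×7.7 + 0.2309×20.8 + 0.1497×29.0 = 22.4076 per 10,000.
Eldora: 0.2166×28.7 + 0.2054×13.3 + 0.1975×6.0 + 0.2309×20.6 + 0.1497×34.3 = 20.0225 per 10,000.

Kestria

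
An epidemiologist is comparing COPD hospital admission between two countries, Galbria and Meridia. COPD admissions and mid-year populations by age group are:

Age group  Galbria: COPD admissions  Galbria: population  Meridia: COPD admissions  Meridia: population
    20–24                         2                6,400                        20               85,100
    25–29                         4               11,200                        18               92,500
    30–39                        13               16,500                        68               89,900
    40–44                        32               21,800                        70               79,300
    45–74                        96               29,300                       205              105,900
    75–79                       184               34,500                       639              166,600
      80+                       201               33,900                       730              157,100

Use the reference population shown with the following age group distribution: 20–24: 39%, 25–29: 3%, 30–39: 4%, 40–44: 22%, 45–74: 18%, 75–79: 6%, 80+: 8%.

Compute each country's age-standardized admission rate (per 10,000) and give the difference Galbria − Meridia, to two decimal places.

Age-specific rates per 10,000 for Galbria: 3.12, 3.57, 7.88, 14.68, 32.76, 53.33, 59.29.
For Meridia: 2.35, 1.95, 7.56, 8.83, 19.36, 38.36, 46.47.
Standard weights: 0.39, 0.03, 0.04, 0.22, 0.18, 0.06, 0.08.
Galbria: 0.3900×3.12 + 0.0300×3.57 + 0.0400×7.88 + 0.2200×14.68 + 0.1800×32.76 + 0.0600×53.33 + 0.0800×59.29 = 18.7114 per 10,000.
Meridia: 0.3900×2.35 + 0.0300×1.95 + 0.0400×7.56 + 0.2200×8.83 + 0.1800×19.36 + 0.0600×38.36 + 0.0800×46.47 = 12.7226 per 10,000.
Difference = 18.7114 − 12.7226 = 5.9888.

5.99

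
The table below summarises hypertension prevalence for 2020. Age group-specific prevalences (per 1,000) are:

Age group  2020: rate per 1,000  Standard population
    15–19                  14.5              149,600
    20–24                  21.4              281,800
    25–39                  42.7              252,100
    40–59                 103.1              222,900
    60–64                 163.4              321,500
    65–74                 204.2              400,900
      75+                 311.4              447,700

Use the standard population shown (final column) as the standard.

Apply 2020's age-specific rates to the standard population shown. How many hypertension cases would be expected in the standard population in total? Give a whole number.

315756

Expected hypertension cases = Σ (standard pop × age-specific rate ÷ 1,000)
= 149,600×14.5/1,000 + 281,800×21.4/1,000 + 252,100×42.7/1,000 + 222,900×103.1/1,000 + 321,500×163.4/1,000 + 400,900×204.2/1,000 + 447,700×311.4/1,000
= 2169.20 + 6030.52 + 10764.67 + 22980.99 + 52533.10 + 81863.78 + 139413.78 = 315756.04.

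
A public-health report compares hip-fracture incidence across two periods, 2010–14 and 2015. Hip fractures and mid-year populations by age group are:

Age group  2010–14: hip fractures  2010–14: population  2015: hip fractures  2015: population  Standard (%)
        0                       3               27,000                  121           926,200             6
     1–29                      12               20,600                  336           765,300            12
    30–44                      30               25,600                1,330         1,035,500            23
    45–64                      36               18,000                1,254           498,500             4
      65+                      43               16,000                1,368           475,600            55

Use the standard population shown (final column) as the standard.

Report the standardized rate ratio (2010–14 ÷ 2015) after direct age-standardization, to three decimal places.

0.934

Age-specific rates per 100,000 for 2010–14: 11.11, 58.25, 117.19, 200.00, 268.75.
For 2015: 13.06, 43.90, 128.44, 251.55, 287.64.
Standard weights: 0.06, 0.12, 0.23, 0.04, 0.55.
2010–14: 0.0600×11.11 + 0.1200×58.25 + 0.2300×117.19 + 0.0400×200.00 + 0.5500×268.75 = 190.4226 per 100,000.
2015: 0.0600×13.06 + 0.1200×43.90 + 0.2300×128.44 + 0.0400×251.55 + 0.5500×287.64 = 203.8560 per 100,000.
Ratio = 190.4226 ÷ 203.8560 = 0.93410.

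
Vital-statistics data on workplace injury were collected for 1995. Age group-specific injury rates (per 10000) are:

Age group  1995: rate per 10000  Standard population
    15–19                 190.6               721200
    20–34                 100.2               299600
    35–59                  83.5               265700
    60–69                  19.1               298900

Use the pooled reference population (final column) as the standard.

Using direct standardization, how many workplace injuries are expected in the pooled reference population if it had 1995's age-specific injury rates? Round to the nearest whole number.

Expected workplace injuries = Σ (standard pop × age-specific rate ÷ 10000)
= 721200×190.6/10000 + 299600×100.2/10000 + 265700×83.5/10000 + 298900×19.1/10000
= 13746.07 + 3001.99 + 2218.59 + 570.90 = 19537.56.

19538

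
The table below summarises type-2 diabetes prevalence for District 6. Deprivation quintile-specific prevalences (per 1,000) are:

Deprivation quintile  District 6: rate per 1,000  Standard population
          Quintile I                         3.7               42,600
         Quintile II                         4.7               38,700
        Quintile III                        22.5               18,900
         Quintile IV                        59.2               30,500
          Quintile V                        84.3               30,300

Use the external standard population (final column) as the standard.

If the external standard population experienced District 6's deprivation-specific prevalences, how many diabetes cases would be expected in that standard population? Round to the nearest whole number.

Expected diabetes cases = Σ (standard pop × deprivation-specific rate ÷ 1,000)
= 42,600×3.7/1,000 + 38,700×4.7/1,000 + 18,900×22.5/1,000 + 30,500×59.2/1,000 + 30,300×84.3/1,000
= 157.62 + 181.89 + 425.25 + 1805.60 + 2554.29 = 5124.65.

5125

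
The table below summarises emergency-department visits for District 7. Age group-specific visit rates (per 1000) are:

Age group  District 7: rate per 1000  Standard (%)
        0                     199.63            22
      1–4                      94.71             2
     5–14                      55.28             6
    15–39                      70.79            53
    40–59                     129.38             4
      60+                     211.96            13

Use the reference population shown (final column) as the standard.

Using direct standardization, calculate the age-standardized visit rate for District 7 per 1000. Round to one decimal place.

119.4

Standard weights: 0.22, 0.02, 0.06, 0.53, 0.04, 0.13.
Standardized rate: 0.2200×199.63 + 0.0200×94.71 + 0.0600×55.28 + 0.5300×70.79 + 0.0400×129.38 + 0.1300×211.96 = 119.3783 per 1000.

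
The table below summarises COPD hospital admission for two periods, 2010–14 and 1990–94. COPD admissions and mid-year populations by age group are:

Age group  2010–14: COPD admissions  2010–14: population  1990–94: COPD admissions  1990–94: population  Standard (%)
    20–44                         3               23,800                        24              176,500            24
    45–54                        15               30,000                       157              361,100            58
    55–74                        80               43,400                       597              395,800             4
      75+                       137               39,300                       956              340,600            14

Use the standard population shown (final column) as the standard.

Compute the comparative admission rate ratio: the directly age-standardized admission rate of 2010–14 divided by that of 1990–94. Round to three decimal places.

1.195

Age-specific rates per 10,000 for 2010–14: 1.26, 5.00, 18.43, 34.86.
For 1990–94: 1.36, 4.35, 15.08, 28.07.
Standard weights: 0.24, 0.58, 0.04, 0.14.
2010–14: 0.2400×1.26 + 0.5800×5.00 + 0.0400×18.43 + 0.1400×34.86 = 8.8203 per 10,000.
1990–94: 0.2400×1.36 + 0.5800×4.35 + 0.0400×15.08 + 0.1400×28.07 = 7.3810 per 10,000.
Ratio = 8.8203 ÷ 7.3810 = 1.19500.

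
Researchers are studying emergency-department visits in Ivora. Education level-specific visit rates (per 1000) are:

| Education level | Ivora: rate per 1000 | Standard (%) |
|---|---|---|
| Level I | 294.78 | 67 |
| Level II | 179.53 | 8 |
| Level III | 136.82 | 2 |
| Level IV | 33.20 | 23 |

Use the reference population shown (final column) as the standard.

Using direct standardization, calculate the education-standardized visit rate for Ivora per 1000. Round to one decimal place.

Standard weights: 0.67, 0.08, 0.02, 0.23.
Standardized rate: 0.6700×294.78 + 0.0800×179.53 + 0.0200×136.82 + 0.2300×33.20 = 222.2374 per 1000.

222.2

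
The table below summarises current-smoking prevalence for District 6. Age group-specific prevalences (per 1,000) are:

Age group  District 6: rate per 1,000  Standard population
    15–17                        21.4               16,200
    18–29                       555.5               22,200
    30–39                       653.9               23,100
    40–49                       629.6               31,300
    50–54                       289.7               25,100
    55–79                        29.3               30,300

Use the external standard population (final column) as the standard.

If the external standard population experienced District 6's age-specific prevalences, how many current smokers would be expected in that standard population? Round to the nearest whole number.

55650

Expected current smokers = Σ (standard pop × age-specific rate ÷ 1,000)
= 16,200×21.4/1,000 + 22,200×555.5/1,000 + 23,100×653.9/1,000 + 31,300×629.6/1,000 + 25,100×289.7/1,000 + 30,300×29.3/1,000
= 346.68 + 12332.10 + 15105.09 + 19706.48 + 7271.47 + 887.79 = 55649.61.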